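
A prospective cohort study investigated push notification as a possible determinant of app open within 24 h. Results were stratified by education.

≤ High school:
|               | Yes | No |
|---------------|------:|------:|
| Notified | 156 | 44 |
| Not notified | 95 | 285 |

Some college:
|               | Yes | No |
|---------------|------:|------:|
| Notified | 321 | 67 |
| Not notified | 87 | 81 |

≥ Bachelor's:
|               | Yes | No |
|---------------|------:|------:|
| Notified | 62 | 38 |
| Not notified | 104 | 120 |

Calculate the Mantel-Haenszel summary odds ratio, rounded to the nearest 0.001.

4.898

OR_MH = Σ(aᵢdᵢ/nᵢ) / Σ(bᵢcᵢ/nᵢ), where nᵢ is the stratum total.
Stratum 1 (≤ High school): n = 580; a·d/n = 156·285/580 = 76.6552; b·c/n = 44·95/580 = 7.2069
Stratum 2 (Some college): n = 556; a·d/n = 321·81/556 = 46.7644; b·c/n = 67·87/556 = 10.4838
Stratum 3 (≥ Bachelor's): n = 324; a·d/n = 62·120/324 = 22.9630; b·c/n = 38·104/324 = 12.1975
OR_MH = (76.6552 + 46.7644 + 22.9630) / (7.2069 + 10.4838 + 12.1975) = 146.3825 / 29.8882 = 4.89766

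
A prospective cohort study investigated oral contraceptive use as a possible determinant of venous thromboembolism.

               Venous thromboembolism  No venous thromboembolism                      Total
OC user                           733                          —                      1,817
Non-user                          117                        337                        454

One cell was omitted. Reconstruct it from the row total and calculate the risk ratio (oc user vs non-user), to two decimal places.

1.57

The missing cell is in the exposed row: 1817 − 733 = 1084.
So a = 733, b = 1084, c = 117, d = 337.
RR = [a/(a+b)] / [c/(c+d)] = (733/1817) / (117/454) = 0.40341/0.25771 = 1.56538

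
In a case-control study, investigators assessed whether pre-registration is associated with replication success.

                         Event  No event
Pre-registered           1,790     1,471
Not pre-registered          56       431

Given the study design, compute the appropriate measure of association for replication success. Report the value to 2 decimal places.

Cells: a = 1790, b = 1471, c = 56, d = 431.
This is a case-control study: participants were sampled on outcome status, so risks in the source population cannot be estimated directly — relative risk is not valid here. The odds ratio is the appropriate measure.
OR = (a·d)/(b·c) = (1790 × 431) / (1471 × 56) = 771490 / 82376 = 9.36547

9.37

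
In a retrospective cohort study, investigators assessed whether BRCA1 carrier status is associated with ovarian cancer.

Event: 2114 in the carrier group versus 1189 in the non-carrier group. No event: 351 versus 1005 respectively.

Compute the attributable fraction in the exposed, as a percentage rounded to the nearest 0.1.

36.8

From the description: a = 2114, b = 351, c = 1189, d = 1005.
Risk in exposed = 2114/2465 = 0.85761; risk in unexposed = 1189/2194 = 0.54193.
RR = 0.85761/0.54193 = 1.58250
AR% = (RR − 1)/RR × 100 = (1.58250 − 1)/1.58250 × 100 = 36.8087%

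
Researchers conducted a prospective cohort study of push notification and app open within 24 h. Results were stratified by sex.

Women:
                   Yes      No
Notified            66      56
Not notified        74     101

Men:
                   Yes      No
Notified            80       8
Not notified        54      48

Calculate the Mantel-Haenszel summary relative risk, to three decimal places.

1.477

RR_MH = Σ(aᵢ·n₀ᵢ/nᵢ) / Σ(cᵢ·n₁ᵢ/nᵢ), with n₁ᵢ = aᵢ+bᵢ (exposed), n₀ᵢ = cᵢ+dᵢ (unexposed), nᵢ = n₁ᵢ+n₀ᵢ.
Stratum 1 (Women): n₁ = 122, n₀ = 175, n = 297; a·n₀/n = 66·175/297 = 38.8889; c·n₁/n = 74·122/297 = 30.3973
Stratum 2 (Men): n₁ = 88, n₀ = 102, n = 190; a·n₀/n = 80·102/190 = 42.9474; c·n₁/n = 54·88/190 = 25.0105
RR_MH = (38.8889 + 42.9474) / (30.3973 + 25.0105) = 81.8363 / 55.4078 = 1.47698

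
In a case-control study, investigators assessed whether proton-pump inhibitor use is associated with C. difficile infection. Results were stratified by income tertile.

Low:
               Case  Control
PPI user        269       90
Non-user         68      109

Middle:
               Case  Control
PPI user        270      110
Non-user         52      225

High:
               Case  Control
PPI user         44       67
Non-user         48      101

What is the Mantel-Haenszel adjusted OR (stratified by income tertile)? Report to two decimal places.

5.06

OR_MH = Σ(aᵢdᵢ/nᵢ) / Σ(bᵢcᵢ/nᵢ), where nᵢ is the stratum total.
Stratum 1 (Low): n = 536; a·d/n = 269·109/536 = 54.7034; b·c/n = 90·68/536 = 11.4179
Stratum 2 (Middle): n = 657; a·d/n = 270·225/657 = 92.4658; b·c/n = 110·52/657 = 8.7062
Stratum 3 (High): n = 260; a·d/n = 44·101/260 = 17.0923; b·c/n = 67·48/260 = 12.3692
OR_MH = (54.7034 + 92.4658 + 17.0923) / (11.4179 + 8.7062 + 12.3692) = 164.2614 / 32.4934 = 5.05523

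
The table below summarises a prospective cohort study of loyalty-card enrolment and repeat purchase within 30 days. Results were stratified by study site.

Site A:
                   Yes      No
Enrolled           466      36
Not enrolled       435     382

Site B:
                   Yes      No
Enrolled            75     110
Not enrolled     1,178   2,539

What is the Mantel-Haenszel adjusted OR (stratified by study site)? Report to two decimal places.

4.08

OR_MH = Σ(aᵢdᵢ/nᵢ) / Σ(bᵢcᵢ/nᵢ), where nᵢ is the stratum total.
Stratum 1 (Site A): n = 1319; a·d/n = 466·382/1319 = 134.9598; b·c/n = 36·435/1319 = 11.8726
Stratum 2 (Site B): n = 3902; a·d/n = 75·2539/3902 = 48.8019; b·c/n = 110·1178/3902 = 33.2086
OR_MH = (134.9598 + 48.8019) / (11.8726 + 33.2086) = 183.7617 / 45.0812 = 4.07623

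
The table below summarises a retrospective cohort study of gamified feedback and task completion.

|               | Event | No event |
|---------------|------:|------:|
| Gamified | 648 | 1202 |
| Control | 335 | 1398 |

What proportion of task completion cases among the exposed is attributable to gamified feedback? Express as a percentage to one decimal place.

Cells: a = 648, b = 1202, c = 335, d = 1398.
Risk in exposed = 648/1850 = 0.35027; risk in unexposed = 335/1733 = 0.19331.
RR = 0.35027/0.19331 = 1.81200
AR% = (RR − 1)/RR × 100 = (1.81200 − 1)/1.81200 × 100 = 44.8122%

44.8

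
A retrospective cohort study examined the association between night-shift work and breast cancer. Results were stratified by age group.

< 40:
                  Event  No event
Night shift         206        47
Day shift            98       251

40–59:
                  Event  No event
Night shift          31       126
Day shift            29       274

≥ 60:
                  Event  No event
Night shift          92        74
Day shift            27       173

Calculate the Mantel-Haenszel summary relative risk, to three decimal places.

3.002

RR_MH = Σ(aᵢ·n₀ᵢ/nᵢ) / Σ(cᵢ·n₁ᵢ/nᵢ), with n₁ᵢ = aᵢ+bᵢ (exposed), n₀ᵢ = cᵢ+dᵢ (unexposed), nᵢ = n₁ᵢ+n₀ᵢ.
Stratum 1 (< 40): n₁ = 253, n₀ = 349, n = 602; a·n₀/n = 206·349/602 = 119.4252; c·n₁/n = 98·253/602 = 41.1860
Stratum 2 (40–59): n₁ = 157, n₀ = 303, n = 460; a·n₀/n = 31·303/460 = 20.4196; c·n₁/n = 29·157/460 = 9.8978
Stratum 3 (≥ 60): n₁ = 166, n₀ = 200, n = 366; a·n₀/n = 92·200/366 = 50.2732; c·n₁/n = 27·166/366 = 12.2459
RR_MH = (119.4252 + 20.4196 + 50.2732) / (41.1860 + 9.8978 + 12.2459) = 190.1180 / 63.3298 = 3.00203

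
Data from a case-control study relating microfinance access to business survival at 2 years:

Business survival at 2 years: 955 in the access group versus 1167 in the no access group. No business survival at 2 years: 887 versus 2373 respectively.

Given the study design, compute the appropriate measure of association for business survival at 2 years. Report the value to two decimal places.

From the description: a = 955, b = 887, c = 1167, d = 2373.
This is a case-control study: participants were sampled on outcome status, so risks in the source population cannot be estimated directly — relative risk is not valid here. The odds ratio is the appropriate measure.
OR = (a·d)/(b·c) = (955 × 2373) / (887 × 1167) = 2266215 / 1035129 = 2.18931

2.19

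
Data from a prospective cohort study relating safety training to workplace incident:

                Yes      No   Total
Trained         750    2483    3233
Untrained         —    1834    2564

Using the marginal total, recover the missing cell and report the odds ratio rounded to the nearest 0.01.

The missing cell is in the unexposed row: 2564 − 1834 = 730.
So a = 750, b = 2483, c = 730, d = 1834.
OR = (a·d)/(b·c) = (750 × 1834) / (2483 × 730) = 1375500 / 1812590 = 0.75886

0.76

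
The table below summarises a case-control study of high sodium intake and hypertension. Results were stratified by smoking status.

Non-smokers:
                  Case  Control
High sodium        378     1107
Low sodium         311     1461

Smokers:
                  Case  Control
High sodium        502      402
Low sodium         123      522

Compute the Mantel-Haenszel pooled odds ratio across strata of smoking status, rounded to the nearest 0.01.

2.46

OR_MH = Σ(aᵢdᵢ/nᵢ) / Σ(bᵢcᵢ/nᵢ), where nᵢ is the stratum total.
Stratum 1 (Non-smokers): n = 3257; a·d/n = 378·1461/3257 = 169.5603; b·c/n = 1107·311/3257 = 105.7037
Stratum 2 (Smokers): n = 1549; a·d/n = 502·522/1549 = 169.1698; b·c/n = 402·123/1549 = 31.9212
OR_MH = (169.5603 + 169.1698) / (105.7037 + 31.9212) = 338.7301 / 137.6250 = 2.46126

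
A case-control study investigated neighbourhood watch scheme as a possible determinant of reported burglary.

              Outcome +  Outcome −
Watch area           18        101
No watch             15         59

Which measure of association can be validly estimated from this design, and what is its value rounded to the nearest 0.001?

0.701

Cells: a = 18, b = 101, c = 15, d = 59.
This is a case-control study: participants were sampled on outcome status, so risks in the source population cannot be estimated directly — relative risk is not valid here. The odds ratio is the appropriate measure.
OR = (a·d)/(b·c) = (18 × 59) / (101 × 15) = 1062 / 1515 = 0.70099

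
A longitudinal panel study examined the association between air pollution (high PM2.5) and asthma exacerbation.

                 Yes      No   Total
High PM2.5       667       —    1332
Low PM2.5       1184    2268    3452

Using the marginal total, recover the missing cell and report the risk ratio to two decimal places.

1.46

The missing cell is in the exposed row: 1332 − 667 = 665.
So a = 667, b = 665, c = 1184, d = 2268.
RR = [a/(a+b)] / [c/(c+d)] = (667/1332) / (1184/3452) = 0.50075/0.34299 = 1.45996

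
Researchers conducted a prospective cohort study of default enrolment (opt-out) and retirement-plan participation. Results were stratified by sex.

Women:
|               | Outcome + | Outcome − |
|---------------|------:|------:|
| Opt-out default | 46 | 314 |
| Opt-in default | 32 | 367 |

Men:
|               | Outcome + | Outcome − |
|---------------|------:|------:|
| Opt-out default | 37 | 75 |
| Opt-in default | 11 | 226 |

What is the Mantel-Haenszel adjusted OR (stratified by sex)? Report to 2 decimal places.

OR_MH = Σ(aᵢdᵢ/nᵢ) / Σ(bᵢcᵢ/nᵢ), where nᵢ is the stratum total.
Stratum 1 (Women): n = 759; a·d/n = 46·367/759 = 22.2424; b·c/n = 314·32/759 = 13.2385
Stratum 2 (Men): n = 349; a·d/n = 37·226/349 = 23.9599; b·c/n = 75·11/349 = 2.3639
OR_MH = (22.2424 + 23.9599) / (13.2385 + 2.3639) = 46.2023 / 15.6024 = 2.96124

2.96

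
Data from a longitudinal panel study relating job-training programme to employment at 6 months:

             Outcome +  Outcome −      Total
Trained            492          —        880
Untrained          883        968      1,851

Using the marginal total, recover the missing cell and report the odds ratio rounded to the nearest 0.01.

1.39

The missing cell is in the exposed row: 880 − 492 = 388.
So a = 492, b = 388, c = 883, d = 968.
OR = (a·d)/(b·c) = (492 × 968) / (388 × 883) = 476256 / 342604 = 1.39011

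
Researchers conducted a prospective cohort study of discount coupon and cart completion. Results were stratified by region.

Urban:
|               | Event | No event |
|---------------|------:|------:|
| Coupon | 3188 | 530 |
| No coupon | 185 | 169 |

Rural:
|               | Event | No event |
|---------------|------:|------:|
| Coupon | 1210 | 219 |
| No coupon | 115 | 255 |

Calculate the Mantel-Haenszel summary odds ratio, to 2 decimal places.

7.98

OR_MH = Σ(aᵢdᵢ/nᵢ) / Σ(bᵢcᵢ/nᵢ), where nᵢ is the stratum total.
Stratum 1 (Urban): n = 4072; a·d/n = 3188·169/4072 = 132.3114; b·c/n = 530·185/4072 = 24.0791
Stratum 2 (Rural): n = 1799; a·d/n = 1210·255/1799 = 171.5120; b·c/n = 219·115/1799 = 13.9994
OR_MH = (132.3114 + 171.5120) / (24.0791 + 13.9994) = 303.8233 / 38.0785 = 7.97886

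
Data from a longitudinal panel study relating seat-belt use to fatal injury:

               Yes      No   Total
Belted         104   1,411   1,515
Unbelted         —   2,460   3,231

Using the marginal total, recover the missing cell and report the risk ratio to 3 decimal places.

The missing cell is in the unexposed row: 3231 − 2460 = 771.
So a = 104, b = 1411, c = 771, d = 2460.
RR = [a/(a+b)] / [c/(c+d)] = (104/1515) / (771/3231) = 0.06865/0.23863 = 0.28768

0.288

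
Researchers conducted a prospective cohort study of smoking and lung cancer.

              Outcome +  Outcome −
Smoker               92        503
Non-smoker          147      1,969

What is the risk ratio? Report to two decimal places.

Cells: a = 92, b = 503, c = 147, d = 1969.
Risk in exposed = 92/595 = 0.15462; risk in unexposed = 147/2116 = 0.06947.
RR = 0.15462 / 0.06947 = 2.22571
The risk among the exposed is 2.23 times that among the unexposed.

2.23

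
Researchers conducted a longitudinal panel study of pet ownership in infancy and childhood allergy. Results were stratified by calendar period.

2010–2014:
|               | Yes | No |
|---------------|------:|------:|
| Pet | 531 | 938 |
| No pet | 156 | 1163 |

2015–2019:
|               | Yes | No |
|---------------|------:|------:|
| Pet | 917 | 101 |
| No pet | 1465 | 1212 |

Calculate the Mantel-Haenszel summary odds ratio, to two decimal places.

5.64

OR_MH = Σ(aᵢdᵢ/nᵢ) / Σ(bᵢcᵢ/nᵢ), where nᵢ is the stratum total.
Stratum 1 (2010–2014): n = 2788; a·d/n = 531·1163/2788 = 221.5039; b·c/n = 938·156/2788 = 52.4849
Stratum 2 (2015–2019): n = 3695; a·d/n = 917·1212/3695 = 300.7859; b·c/n = 101·1465/3695 = 40.0447
OR_MH = (221.5039 + 300.7859) / (52.4849 + 40.0447) = 522.2899 / 92.5296 = 5.64457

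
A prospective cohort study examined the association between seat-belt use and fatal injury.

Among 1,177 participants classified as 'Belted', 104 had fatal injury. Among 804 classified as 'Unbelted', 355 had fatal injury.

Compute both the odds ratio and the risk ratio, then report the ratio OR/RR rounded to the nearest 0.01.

From the description: a = 104, b = 1073, c = 355, d = 449.
OR = (104·449)/(1073·355) = 46696/380915 = 0.12259
Risk in exposed = 104/1177 = 0.08836; risk in unexposed = 355/804 = 0.44154; RR = 0.20012
OR/RR = 0.12259 / 0.20012 = 0.61259
The outcome is not rare, so the OR lies further from 1 than the RR.

0.61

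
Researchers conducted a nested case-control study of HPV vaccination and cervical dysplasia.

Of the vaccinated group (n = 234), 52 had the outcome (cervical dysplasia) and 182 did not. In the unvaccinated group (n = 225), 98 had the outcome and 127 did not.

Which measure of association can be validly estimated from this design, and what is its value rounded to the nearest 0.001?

From the description: a = 52, b = 182, c = 98, d = 127.
This is a nested case-control study: participants were sampled on outcome status, so risks in the source population cannot be estimated directly — relative risk is not valid here. The odds ratio is the appropriate measure.
OR = (a·d)/(b·c) = (52 × 127) / (182 × 98) = 6604 / 17836 = 0.37026

0.370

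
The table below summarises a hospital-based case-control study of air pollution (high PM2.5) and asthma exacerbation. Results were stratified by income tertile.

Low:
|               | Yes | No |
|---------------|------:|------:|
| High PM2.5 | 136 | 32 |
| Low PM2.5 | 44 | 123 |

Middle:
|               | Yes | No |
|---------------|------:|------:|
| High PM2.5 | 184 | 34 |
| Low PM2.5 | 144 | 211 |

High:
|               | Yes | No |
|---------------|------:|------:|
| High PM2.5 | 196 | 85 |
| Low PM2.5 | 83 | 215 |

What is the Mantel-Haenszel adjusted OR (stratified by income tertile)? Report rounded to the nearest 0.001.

OR_MH = Σ(aᵢdᵢ/nᵢ) / Σ(bᵢcᵢ/nᵢ), where nᵢ is the stratum total.
Stratum 1 (Low): n = 335; a·d/n = 136·123/335 = 49.9343; b·c/n = 32·44/335 = 4.2030
Stratum 2 (Middle): n = 573; a·d/n = 184·211/573 = 67.7557; b·c/n = 34·144/573 = 8.5445
Stratum 3 (High): n = 579; a·d/n = 196·215/579 = 72.7807; b·c/n = 85·83/579 = 12.1848
OR_MH = (49.9343 + 67.7557 + 72.7807) / (4.2030 + 8.5445 + 12.1848) = 190.4707 / 24.9323 = 7.63952

7.640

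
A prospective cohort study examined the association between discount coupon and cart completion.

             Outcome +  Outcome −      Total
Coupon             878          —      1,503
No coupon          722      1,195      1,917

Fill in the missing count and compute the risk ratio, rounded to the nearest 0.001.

1.551

The missing cell is in the exposed row: 1503 − 878 = 625.
So a = 878, b = 625, c = 722, d = 1195.
RR = [a/(a+b)] / [c/(c+d)] = (878/1503) / (722/1917) = 0.58417/0.37663 = 1.55103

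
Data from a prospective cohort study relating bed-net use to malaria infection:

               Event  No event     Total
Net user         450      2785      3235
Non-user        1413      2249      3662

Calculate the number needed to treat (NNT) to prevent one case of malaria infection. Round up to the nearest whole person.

5

Risk in treated group = 450/3235 = 0.13910; risk in control = 1413/3662 = 0.38585.
Absolute risk reduction = 0.38585 − 0.13910 = 0.24675
NNT = 1 / ARR = 1 / 0.24675 = 4.053 → round up → 5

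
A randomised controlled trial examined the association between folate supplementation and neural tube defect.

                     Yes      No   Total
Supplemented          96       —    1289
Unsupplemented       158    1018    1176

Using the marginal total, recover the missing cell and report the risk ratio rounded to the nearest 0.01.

The missing cell is in the exposed row: 1289 − 96 = 1193.
So a = 96, b = 1193, c = 158, d = 1018.
RR = [a/(a+b)] / [c/(c+d)] = (96/1289) / (158/1176) = 0.07448/0.13435 = 0.55433

0.55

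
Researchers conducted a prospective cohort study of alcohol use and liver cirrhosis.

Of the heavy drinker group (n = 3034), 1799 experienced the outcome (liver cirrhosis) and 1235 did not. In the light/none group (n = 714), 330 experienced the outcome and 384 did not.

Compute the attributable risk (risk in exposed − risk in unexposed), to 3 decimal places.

0.131

From the description: a = 1799, b = 1235, c = 330, d = 384.
Risk in exposed = 1799/3034 = 0.592947; risk in unexposed = 330/714 = 0.462185.
Risk difference = 0.592947 − 0.462185 = 0.130762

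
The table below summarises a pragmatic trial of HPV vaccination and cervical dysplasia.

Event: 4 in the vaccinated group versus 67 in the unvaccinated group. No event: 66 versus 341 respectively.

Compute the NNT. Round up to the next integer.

10

Risk in treated group = 4/70 = 0.05714; risk in control = 67/408 = 0.16422.
Absolute risk reduction = 0.16422 − 0.05714 = 0.10707
NNT = 1 / ARR = 1 / 0.10707 = 9.339 → round up → 10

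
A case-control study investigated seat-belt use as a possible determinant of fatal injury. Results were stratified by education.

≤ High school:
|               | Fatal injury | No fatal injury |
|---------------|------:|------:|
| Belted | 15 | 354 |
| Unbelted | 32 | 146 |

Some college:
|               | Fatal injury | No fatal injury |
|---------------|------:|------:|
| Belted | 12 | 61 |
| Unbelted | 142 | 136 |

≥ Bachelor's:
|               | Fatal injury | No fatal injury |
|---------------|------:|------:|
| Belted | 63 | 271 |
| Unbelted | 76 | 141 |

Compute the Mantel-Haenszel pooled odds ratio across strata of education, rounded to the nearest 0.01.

0.30

OR_MH = Σ(aᵢdᵢ/nᵢ) / Σ(bᵢcᵢ/nᵢ), where nᵢ is the stratum total.
Stratum 1 (≤ High school): n = 547; a·d/n = 15·146/547 = 4.0037; b·c/n = 354·32/547 = 20.7093
Stratum 2 (Some college): n = 351; a·d/n = 12·136/351 = 4.6496; b·c/n = 61·142/351 = 24.6781
Stratum 3 (≥ Bachelor's): n = 551; a·d/n = 63·141/551 = 16.1216; b·c/n = 271·76/551 = 37.3793
OR_MH = (4.0037 + 4.6496 + 16.1216) / (20.7093 + 24.6781 + 37.3793) = 24.7748 / 82.7667 = 0.29933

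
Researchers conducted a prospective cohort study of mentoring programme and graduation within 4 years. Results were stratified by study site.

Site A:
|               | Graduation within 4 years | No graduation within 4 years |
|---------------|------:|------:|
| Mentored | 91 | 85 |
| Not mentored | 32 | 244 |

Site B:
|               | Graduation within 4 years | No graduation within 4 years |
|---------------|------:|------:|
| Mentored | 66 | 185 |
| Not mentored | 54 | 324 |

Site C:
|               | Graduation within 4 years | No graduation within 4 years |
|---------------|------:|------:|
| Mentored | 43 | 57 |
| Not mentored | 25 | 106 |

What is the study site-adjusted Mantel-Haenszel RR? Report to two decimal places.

2.67

RR_MH = Σ(aᵢ·n₀ᵢ/nᵢ) / Σ(cᵢ·n₁ᵢ/nᵢ), with n₁ᵢ = aᵢ+bᵢ (exposed), n₀ᵢ = cᵢ+dᵢ (unexposed), nᵢ = n₁ᵢ+n₀ᵢ.
Stratum 1 (Site A): n₁ = 176, n₀ = 276, n = 452; a·n₀/n = 91·276/452 = 55.5664; c·n₁/n = 32·176/452 = 12.4602
Stratum 2 (Site B): n₁ = 251, n₀ = 378, n = 629; a·n₀/n = 66·378/629 = 39.6630; c·n₁/n = 54·251/629 = 21.5485
Stratum 3 (Site C): n₁ = 100, n₀ = 131, n = 231; a·n₀/n = 43·131/231 = 24.3853; c·n₁/n = 25·100/231 = 10.8225
RR_MH = (55.5664 + 39.6630 + 24.3853) / (12.4602 + 21.5485 + 10.8225) = 119.6146 / 44.8312 = 2.66811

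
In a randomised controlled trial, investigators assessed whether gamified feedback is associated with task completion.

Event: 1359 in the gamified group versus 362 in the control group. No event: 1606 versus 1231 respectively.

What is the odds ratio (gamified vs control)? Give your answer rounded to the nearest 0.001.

2.878

From the description: a = 1359, b = 1606, c = 362, d = 1231.
OR = (a·d)/(b·c) = (1359 × 1231) / (1606 × 362) = 1672929 / 581372 = 2.87755
The odds of task completion are about 2.88 times as high in the gamified group.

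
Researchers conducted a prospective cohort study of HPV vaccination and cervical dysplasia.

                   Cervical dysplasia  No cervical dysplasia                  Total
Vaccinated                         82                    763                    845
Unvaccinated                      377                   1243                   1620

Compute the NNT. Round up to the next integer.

8

Risk in treated group = 82/845 = 0.09704; risk in control = 377/1620 = 0.23272.
Absolute risk reduction = 0.23272 − 0.09704 = 0.13567
NNT = 1 / ARR = 1 / 0.13567 = 7.371 → round up → 8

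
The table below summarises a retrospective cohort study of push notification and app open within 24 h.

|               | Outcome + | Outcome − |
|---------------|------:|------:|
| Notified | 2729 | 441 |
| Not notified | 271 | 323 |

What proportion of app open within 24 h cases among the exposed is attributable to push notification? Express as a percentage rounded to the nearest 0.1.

Cells: a = 2729, b = 441, c = 271, d = 323.
Risk in exposed = 2729/3170 = 0.86088; risk in unexposed = 271/594 = 0.45623.
RR = 0.86088/0.45623 = 1.88695
AR% = (RR − 1)/RR × 100 = (1.88695 − 1)/1.88695 × 100 = 47.0046%

47.0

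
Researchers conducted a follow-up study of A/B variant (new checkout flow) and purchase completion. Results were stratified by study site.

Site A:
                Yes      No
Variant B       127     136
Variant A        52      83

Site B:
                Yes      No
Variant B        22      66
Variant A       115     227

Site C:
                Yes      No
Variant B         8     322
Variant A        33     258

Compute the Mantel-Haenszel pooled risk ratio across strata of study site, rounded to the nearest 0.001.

0.853

RR_MH = Σ(aᵢ·n₀ᵢ/nᵢ) / Σ(cᵢ·n₁ᵢ/nᵢ), with n₁ᵢ = aᵢ+bᵢ (exposed), n₀ᵢ = cᵢ+dᵢ (unexposed), nᵢ = n₁ᵢ+n₀ᵢ.
Stratum 1 (Site A): n₁ = 263, n₀ = 135, n = 398; a·n₀/n = 127·135/398 = 43.0779; c·n₁/n = 52·263/398 = 34.3618
Stratum 2 (Site B): n₁ = 88, n₀ = 342, n = 430; a·n₀/n = 22·342/430 = 17.4977; c·n₁/n = 115·88/430 = 23.5349
Stratum 3 (Site C): n₁ = 330, n₀ = 291, n = 621; a·n₀/n = 8·291/621 = 3.7488; c·n₁/n = 33·330/621 = 17.5362
RR_MH = (43.0779 + 17.4977 + 3.7488) / (34.3618 + 23.5349 + 17.5362) = 64.3244 / 75.4329 = 0.85274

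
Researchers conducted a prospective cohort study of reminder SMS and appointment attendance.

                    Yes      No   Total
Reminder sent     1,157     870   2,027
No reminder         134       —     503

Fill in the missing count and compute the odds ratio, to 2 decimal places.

3.66

The missing cell is in the unexposed row: 503 − 134 = 369.
So a = 1157, b = 870, c = 134, d = 369.
OR = (a·d)/(b·c) = (1157 × 369) / (870 × 134) = 426933 / 116580 = 3.66215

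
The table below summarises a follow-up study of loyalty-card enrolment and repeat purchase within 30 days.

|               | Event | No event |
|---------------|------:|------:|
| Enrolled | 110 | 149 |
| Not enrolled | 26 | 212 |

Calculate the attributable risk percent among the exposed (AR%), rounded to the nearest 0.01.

74.28

Cells: a = 110, b = 149, c = 26, d = 212.
Risk in exposed = 110/259 = 0.42471; risk in unexposed = 26/238 = 0.10924.
RR = 0.42471/0.10924 = 3.88773
AR% = (RR − 1)/RR × 100 = (3.88773 − 1)/3.88773 × 100 = 74.2781%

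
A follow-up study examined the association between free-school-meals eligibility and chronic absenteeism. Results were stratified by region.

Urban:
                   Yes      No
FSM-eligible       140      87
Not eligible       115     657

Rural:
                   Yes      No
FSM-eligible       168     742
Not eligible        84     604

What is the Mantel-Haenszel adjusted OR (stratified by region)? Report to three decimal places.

OR_MH = Σ(aᵢdᵢ/nᵢ) / Σ(bᵢcᵢ/nᵢ), where nᵢ is the stratum total.
Stratum 1 (Urban): n = 999; a·d/n = 140·657/999 = 92.0721; b·c/n = 87·115/999 = 10.0150
Stratum 2 (Rural): n = 1598; a·d/n = 168·604/1598 = 63.4994; b·c/n = 742·84/1598 = 39.0038
OR_MH = (92.0721 + 63.4994) / (10.0150 + 39.0038) = 155.5714 / 49.0188 = 3.17371

3.174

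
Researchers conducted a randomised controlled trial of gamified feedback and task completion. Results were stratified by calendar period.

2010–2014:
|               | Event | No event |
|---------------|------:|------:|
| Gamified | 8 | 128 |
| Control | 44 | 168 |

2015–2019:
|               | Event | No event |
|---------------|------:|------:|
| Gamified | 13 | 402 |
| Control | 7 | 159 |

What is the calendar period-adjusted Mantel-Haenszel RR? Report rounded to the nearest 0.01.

0.39

RR_MH = Σ(aᵢ·n₀ᵢ/nᵢ) / Σ(cᵢ·n₁ᵢ/nᵢ), with n₁ᵢ = aᵢ+bᵢ (exposed), n₀ᵢ = cᵢ+dᵢ (unexposed), nᵢ = n₁ᵢ+n₀ᵢ.
Stratum 1 (2010–2014): n₁ = 136, n₀ = 212, n = 348; a·n₀/n = 8·212/348 = 4.8736; c·n₁/n = 44·136/348 = 17.1954
Stratum 2 (2015–2019): n₁ = 415, n₀ = 166, n = 581; a·n₀/n = 13·166/581 = 3.7143; c·n₁/n = 7·415/581 = 5.0000
RR_MH = (4.8736 + 3.7143) / (17.1954 + 5.0000) = 8.5878 / 22.1954 = 0.38692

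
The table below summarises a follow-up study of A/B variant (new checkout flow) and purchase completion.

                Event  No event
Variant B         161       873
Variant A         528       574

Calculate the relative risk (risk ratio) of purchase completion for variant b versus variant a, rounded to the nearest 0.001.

0.325

Cells: a = 161, b = 873, c = 528, d = 574.
Risk in exposed = 161/1034 = 0.15571; risk in unexposed = 528/1102 = 0.47913.
RR = 0.15571 / 0.47913 = 0.32498
The risk is 68% lower among the exposed than among the unexposed.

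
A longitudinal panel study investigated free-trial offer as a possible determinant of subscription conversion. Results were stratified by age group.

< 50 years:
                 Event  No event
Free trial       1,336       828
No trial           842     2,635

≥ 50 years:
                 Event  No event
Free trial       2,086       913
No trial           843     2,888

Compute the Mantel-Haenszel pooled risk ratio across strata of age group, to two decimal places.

RR_MH = Σ(aᵢ·n₀ᵢ/nᵢ) / Σ(cᵢ·n₁ᵢ/nᵢ), with n₁ᵢ = aᵢ+bᵢ (exposed), n₀ᵢ = cᵢ+dᵢ (unexposed), nᵢ = n₁ᵢ+n₀ᵢ.
Stratum 1 (< 50 years): n₁ = 2164, n₀ = 3477, n = 5641; a·n₀/n = 1336·3477/5641 = 823.4838; c·n₁/n = 842·2164/5641 = 323.0080
Stratum 2 (≥ 50 years): n₁ = 2999, n₀ = 3731, n = 6730; a·n₀/n = 2086·3731/6730 = 1156.4437; c·n₁/n = 843·2999/6730 = 375.6548
RR_MH = (823.4838 + 1156.4437) / (323.0080 + 375.6548) = 1979.9275 / 698.6628 = 2.83388

2.83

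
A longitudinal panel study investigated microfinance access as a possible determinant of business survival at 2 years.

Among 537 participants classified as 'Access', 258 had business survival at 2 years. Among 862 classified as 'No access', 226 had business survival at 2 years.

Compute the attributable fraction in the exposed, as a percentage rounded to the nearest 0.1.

45.4

From the description: a = 258, b = 279, c = 226, d = 636.
Risk in exposed = 258/537 = 0.48045; risk in unexposed = 226/862 = 0.26218.
RR = 0.48045/0.26218 = 1.83250
AR% = (RR − 1)/RR × 100 = (1.83250 − 1)/1.83250 × 100 = 45.4298%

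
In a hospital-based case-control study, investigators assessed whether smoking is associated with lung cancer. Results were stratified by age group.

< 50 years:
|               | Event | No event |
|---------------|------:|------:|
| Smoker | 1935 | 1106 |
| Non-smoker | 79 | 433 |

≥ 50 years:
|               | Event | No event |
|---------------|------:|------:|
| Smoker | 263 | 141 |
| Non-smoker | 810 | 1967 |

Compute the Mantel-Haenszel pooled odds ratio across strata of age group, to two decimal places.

6.59

OR_MH = Σ(aᵢdᵢ/nᵢ) / Σ(bᵢcᵢ/nᵢ), where nᵢ is the stratum total.
Stratum 1 (< 50 years): n = 3553; a·d/n = 1935·433/3553 = 235.8162; b·c/n = 1106·79/3553 = 24.5916
Stratum 2 (≥ 50 years): n = 3181; a·d/n = 263·1967/3181 = 162.6284; b·c/n = 141·810/3181 = 35.9038
OR_MH = (235.8162 + 162.6284) / (24.5916 + 35.9038) = 398.4446 / 60.4954 = 6.58636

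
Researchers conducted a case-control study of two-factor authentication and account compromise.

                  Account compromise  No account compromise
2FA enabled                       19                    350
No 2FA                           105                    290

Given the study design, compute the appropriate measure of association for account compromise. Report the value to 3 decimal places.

0.150

Cells: a = 19, b = 350, c = 105, d = 290.
This is a case-control study: participants were sampled on outcome status, so risks in the source population cannot be estimated directly — relative risk is not valid here. The odds ratio is the appropriate measure.
OR = (a·d)/(b·c) = (19 × 290) / (350 × 105) = 5510 / 36750 = 0.14993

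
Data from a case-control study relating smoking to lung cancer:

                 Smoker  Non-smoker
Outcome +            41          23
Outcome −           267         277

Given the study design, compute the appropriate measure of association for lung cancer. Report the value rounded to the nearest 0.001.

Reading the table with exposure as columns: a = 41 (Smoker, case), b = 267 (Smoker, non-case), c = 23 (Non-smoker, case), d = 277.
This is a case-control study: participants were sampled on outcome status, so risks in the source population cannot be estimated directly — relative risk is not valid here. The odds ratio is the appropriate measure.
OR = (a·d)/(b·c) = (41 × 277) / (267 × 23) = 11357 / 6141 = 1.84937

1.849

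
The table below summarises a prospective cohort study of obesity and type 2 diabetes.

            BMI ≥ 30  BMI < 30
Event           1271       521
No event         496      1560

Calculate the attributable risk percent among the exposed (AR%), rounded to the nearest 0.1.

Reading the table with exposure as columns: a = 1271 (BMI ≥ 30, case), b = 496 (BMI ≥ 30, non-case), c = 521 (BMI < 30, case), d = 1560.
Risk in exposed = 1271/1767 = 0.71930; risk in unexposed = 521/2081 = 0.25036.
RR = 0.71930/0.25036 = 2.87305
AR% = (RR − 1)/RR × 100 = (2.87305 − 1)/2.87305 × 100 = 65.1938%

65.2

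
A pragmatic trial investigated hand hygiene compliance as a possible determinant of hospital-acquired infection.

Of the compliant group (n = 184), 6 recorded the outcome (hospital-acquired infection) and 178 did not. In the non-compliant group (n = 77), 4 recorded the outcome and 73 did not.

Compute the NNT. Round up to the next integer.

52

Risk in treated group = 6/184 = 0.03261; risk in control = 4/77 = 0.05195.
Absolute risk reduction = 0.05195 − 0.03261 = 0.01934
NNT = 1 / ARR = 1 / 0.01934 = 51.708 → round up → 52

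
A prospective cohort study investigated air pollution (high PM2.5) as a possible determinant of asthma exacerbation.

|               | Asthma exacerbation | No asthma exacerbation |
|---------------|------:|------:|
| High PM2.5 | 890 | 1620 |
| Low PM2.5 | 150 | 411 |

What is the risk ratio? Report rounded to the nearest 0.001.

1.326

Cells: a = 890, b = 1620, c = 150, d = 411.
Risk in exposed = 890/2510 = 0.35458; risk in unexposed = 150/561 = 0.26738.
RR = 0.35458 / 0.26738 = 1.32614
The risk among the exposed is 1.33 times that among the unexposed.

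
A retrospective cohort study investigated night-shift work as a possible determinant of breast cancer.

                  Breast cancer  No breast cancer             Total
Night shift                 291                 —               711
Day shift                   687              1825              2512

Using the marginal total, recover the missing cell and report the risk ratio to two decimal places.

1.50

The missing cell is in the exposed row: 711 − 291 = 420.
So a = 291, b = 420, c = 687, d = 1825.
RR = [a/(a+b)] / [c/(c+d)] = (291/711) / (687/2512) = 0.40928/0.27349 = 1.49653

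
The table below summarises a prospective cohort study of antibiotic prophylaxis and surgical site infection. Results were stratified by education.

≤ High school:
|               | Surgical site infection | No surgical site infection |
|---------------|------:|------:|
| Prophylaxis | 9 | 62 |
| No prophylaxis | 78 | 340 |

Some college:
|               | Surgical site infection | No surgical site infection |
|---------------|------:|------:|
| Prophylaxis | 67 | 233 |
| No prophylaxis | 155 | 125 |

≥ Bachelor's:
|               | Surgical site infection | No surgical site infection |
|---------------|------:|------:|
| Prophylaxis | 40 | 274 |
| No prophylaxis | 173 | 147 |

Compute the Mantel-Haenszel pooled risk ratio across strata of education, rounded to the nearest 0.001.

0.340

RR_MH = Σ(aᵢ·n₀ᵢ/nᵢ) / Σ(cᵢ·n₁ᵢ/nᵢ), with n₁ᵢ = aᵢ+bᵢ (exposed), n₀ᵢ = cᵢ+dᵢ (unexposed), nᵢ = n₁ᵢ+n₀ᵢ.
Stratum 1 (≤ High school): n₁ = 71, n₀ = 418, n = 489; a·n₀/n = 9·418/489 = 7.6933; c·n₁/n = 78·71/489 = 11.3252
Stratum 2 (Some college): n₁ = 300, n₀ = 280, n = 580; a·n₀/n = 67·280/580 = 32.3448; c·n₁/n = 155·300/580 = 80.1724
Stratum 3 (≥ Bachelor's): n₁ = 314, n₀ = 320, n = 634; a·n₀/n = 40·320/634 = 20.1893; c·n₁/n = 173·314/634 = 85.6814
RR_MH = (7.6933 + 32.3448 + 20.1893) / (11.3252 + 80.1724 + 85.6814) = 60.2274 / 177.1790 = 0.33992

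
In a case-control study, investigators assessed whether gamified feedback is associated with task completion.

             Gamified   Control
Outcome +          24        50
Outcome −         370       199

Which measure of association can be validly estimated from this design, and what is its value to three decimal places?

0.258

Reading the table with exposure as columns: a = 24 (Gamified, case), b = 370 (Gamified, non-case), c = 50 (Control, case), d = 199.
This is a case-control study: participants were sampled on outcome status, so risks in the source population cannot be estimated directly — relative risk is not valid here. The odds ratio is the appropriate measure.
OR = (a·d)/(b·c) = (24 × 199) / (370 × 50) = 4776 / 18500 = 0.25816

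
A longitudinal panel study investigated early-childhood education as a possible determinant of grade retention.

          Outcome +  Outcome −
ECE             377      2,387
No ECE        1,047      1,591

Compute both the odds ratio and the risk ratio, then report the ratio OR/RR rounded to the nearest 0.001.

0.698

Cells: a = 377, b = 2387, c = 1047, d = 1591.
OR = (377·1591)/(2387·1047) = 599807/2499189 = 0.24000
Risk in exposed = 377/2764 = 0.13640; risk in unexposed = 1047/2638 = 0.39689; RR = 0.34366
OR/RR = 0.24000 / 0.34366 = 0.69836
The outcome is not rare, so the OR lies further from 1 than the RR.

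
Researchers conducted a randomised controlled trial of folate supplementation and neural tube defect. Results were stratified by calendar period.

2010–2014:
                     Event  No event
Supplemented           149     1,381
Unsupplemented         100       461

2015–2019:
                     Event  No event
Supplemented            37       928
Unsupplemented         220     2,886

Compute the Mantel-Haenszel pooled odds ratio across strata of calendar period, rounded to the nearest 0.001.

0.508

OR_MH = Σ(aᵢdᵢ/nᵢ) / Σ(bᵢcᵢ/nᵢ), where nᵢ is the stratum total.
Stratum 1 (2010–2014): n = 2091; a·d/n = 149·461/2091 = 32.8498; b·c/n = 1381·100/2091 = 66.0450
Stratum 2 (2015–2019): n = 4071; a·d/n = 37·2886/4071 = 26.2299; b·c/n = 928·220/4071 = 50.1498
OR_MH = (32.8498 + 26.2299) / (66.0450 + 50.1498) = 59.0798 / 116.1948 = 0.50845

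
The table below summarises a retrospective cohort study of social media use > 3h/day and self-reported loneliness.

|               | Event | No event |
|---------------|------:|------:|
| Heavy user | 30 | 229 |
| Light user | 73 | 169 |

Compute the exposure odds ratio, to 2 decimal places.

Cells: a = 30, b = 229, c = 73, d = 169.
OR = (a·d)/(b·c) = (30 × 169) / (229 × 73) = 5070 / 16717 = 0.30328
Exposure is associated with lower odds of self-reported loneliness (OR = 0.30 < 1).

0.30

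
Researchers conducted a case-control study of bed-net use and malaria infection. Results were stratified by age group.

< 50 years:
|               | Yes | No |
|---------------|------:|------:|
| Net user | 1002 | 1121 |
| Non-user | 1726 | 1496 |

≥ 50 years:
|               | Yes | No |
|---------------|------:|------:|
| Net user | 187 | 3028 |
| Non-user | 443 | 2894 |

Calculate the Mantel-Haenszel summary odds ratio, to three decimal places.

0.641

OR_MH = Σ(aᵢdᵢ/nᵢ) / Σ(bᵢcᵢ/nᵢ), where nᵢ is the stratum total.
Stratum 1 (< 50 years): n = 5345; a·d/n = 1002·1496/5345 = 280.4475; b·c/n = 1121·1726/5345 = 361.9918
Stratum 2 (≥ 50 years): n = 6552; a·d/n = 187·2894/6552 = 82.5974; b·c/n = 3028·443/6552 = 204.7320
OR_MH = (280.4475 + 82.5974) / (361.9918 + 204.7320) = 363.0449 / 566.7238 = 0.64060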